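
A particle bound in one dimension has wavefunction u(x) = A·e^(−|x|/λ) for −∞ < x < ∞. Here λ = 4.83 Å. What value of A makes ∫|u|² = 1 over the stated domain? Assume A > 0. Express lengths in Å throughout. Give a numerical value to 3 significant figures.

A ≈ 0.455 Å^(-1/2)

Normalization requires ∫|u|² dx = 1, integrated from −∞ to ∞.
With u = A·e^(−|x|/λ), the integral evaluates to A²·[λ].
Setting this equal to 1 gives A² = 1/(λ).
Substituting λ = 4.83 gives A² = 0.2070, so A = 0.4550.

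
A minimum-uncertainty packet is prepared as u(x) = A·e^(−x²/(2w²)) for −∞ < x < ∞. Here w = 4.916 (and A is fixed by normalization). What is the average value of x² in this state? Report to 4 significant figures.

⟨x^2⟩ ≈ 12.08

The expectation value is the |u|²-weighted average of x^2: ∫ x^2|u|² dx.
Using the Gaussian integral ∫_{−∞}^{∞} e^(−αx²) dx = √(π/α), since the A² factors cancel between numerator and denominator, ⟨x²⟩ = w^2/2.
With w = 4.916, ⟨x^2⟩ = 12.084.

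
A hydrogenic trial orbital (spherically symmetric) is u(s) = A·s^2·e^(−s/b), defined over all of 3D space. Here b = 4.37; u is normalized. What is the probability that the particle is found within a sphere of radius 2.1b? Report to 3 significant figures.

Integrate the radial probability density 4πs²|u|² over s ≤ 2.1b.
A² is fixed by ∫₀^∞ 4πs²|u|² ds = 1, i.e. A² = (45·π·b^7/2)^(−1).
In terms of t = s/b (A², 4π and the length scale all cancel between numerator and denominator), P = [∫_{0}^{2.1} t^6·e^(-2·t) dt] / [∫_{0}^{∞} t^6·e^(-2·t) dt].
Using ∫ t^6·e^(-2·t) dt = -(4·t^6 + 12·t^5 + 30·t^4 + 60·t^3 + 90·t^2 + 90·t + 45)·e^(-2·t)/8, the numerator is ≈ 0.74552 and the denominator is 45/8.
This evaluates to P = 0.1325.

P ≈ 0.133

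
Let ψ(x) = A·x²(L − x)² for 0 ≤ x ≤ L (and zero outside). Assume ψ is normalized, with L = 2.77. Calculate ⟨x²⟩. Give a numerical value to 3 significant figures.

By definition ⟨x²⟩ = ∫ x^2 |ψ(x)|² dx.
Expanding the polynomial and integrating term by term, evaluating both integrals, ⟨x²⟩ = 3·L^2/11.
Putting L = 2.77 gives 2.093.

⟨x^2⟩ ≈ 2.09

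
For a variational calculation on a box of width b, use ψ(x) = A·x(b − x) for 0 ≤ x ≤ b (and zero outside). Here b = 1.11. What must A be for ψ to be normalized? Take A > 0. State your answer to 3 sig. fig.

The normalization condition is ∫|ψ|² dx = 1 from 0 to b.
Expanding the polynomial and integrating term by term, the integral (without the A² prefactor) comes out to b^5/30.
Setting this equal to 1 gives A² = 1/(b^5/30).
Substituting b = 1.11 gives A² = 17.80, so A = 4.219.

A ≈ 4.22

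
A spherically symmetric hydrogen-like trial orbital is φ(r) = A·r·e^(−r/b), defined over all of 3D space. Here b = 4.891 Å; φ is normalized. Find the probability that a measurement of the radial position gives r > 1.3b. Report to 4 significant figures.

With dV = 4πr²dr, the probability is ∫|φ|² dV over r > 1.3b.
A² is fixed by ∫₀^∞ 4πr²|φ|² dr = 1, i.e. A² = (3·π·b^5)^(−1).
Let u = r/b; then A², 4π and the length scale all cancel, so P = ∫_{1.3}^{∞} u^4·e^(-2·u) du ÷ ∫_{0}^{∞} u^4·e^(-2·u) du.
Using ∫ u^4·e^(-2·u) du = -(u^4/2 + u^3 + 3·u^2/2 + 3·u/2 + 3/4)·e^(-2·u), the numerator is ≈ 0.658068 and the denominator is 3/4.
Taking the ratio yields P = 0.87742.

P ≈ 0.8774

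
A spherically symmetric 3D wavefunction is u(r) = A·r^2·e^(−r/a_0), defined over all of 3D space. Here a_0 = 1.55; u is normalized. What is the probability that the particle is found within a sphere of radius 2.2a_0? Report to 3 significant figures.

Integrate the radial probability density 4πr²|u|² over r ≤ 2.2a_0.
The full normalization integral is A²·[45·π·a_0^7/2] = 1, fixing A².
Let t = r/a_0; then A², 4π and the length scale all cancel, so P = ∫_{0}^{2.2} t^6·e^(-2·t) dt ÷ ∫_{0}^{∞} t^6·e^(-2·t) dt.
With ∫ t^6·e^(-2·t) dt = -(4·t^6 + 12·t^5 + 30·t^4 + 60·t^3 + 90·t^2 + 90·t + 45)·e^(-2·t)/8 + C, the region integral is ≈ 0.87950 and the full one is 45/8.
This evaluates to P = 0.1564.

P ≈ 0.156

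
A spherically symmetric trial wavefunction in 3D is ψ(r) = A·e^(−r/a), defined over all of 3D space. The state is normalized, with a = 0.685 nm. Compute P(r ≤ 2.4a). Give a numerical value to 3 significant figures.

Integrate the radial probability density 4πr²|ψ|² over r ≤ 2.4a.
A² is fixed by ∫₀^∞ 4πr²|ψ|² dr = 1, i.e. A² = (π·a^3)^(−1).
Substituting u = r/a, A², 4π and the length scale all cancel in the ratio: P = ∫_{0}^{2.4} u^2·e^(-2·u) du / ∫_{0}^{∞} u^2·e^(-2·u) du.
An antiderivative of u^2·e^(-2·u) is -(2·u^2 + 2·u + 1)·e^(-2·u)/4; evaluating from 0 to 2.4 gives 1/4 - 433·e^(-24/5)/100, while the full integral is 1/4.
Taking the ratio yields P = 0.8575.

P ≈ 0.857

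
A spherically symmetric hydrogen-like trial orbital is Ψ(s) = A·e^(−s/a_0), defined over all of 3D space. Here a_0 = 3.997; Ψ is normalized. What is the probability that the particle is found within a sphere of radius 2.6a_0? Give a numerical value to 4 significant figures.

P ≈ 0.8912

Integrate the radial probability density 4πs²|Ψ|² over s ≤ 2.6a_0.
Normalization gives A² = 1/(π·a_0^3).
Substituting u = s/a_0, A², 4π and the length scale all cancel in the ratio: P = ∫_{0}^{2.6} u^2·e^(-2·u) du / ∫_{0}^{∞} u^2·e^(-2·u) du.
An antiderivative of u^2·e^(-2·u) is -(2·u^2 + 2·u + 1)·e^(-2·u)/4; evaluating from 0 to 2.6 gives 1/4 - 493·e^(-26/5)/100, while the full integral is 1/4.
This evaluates to P = 0.89121.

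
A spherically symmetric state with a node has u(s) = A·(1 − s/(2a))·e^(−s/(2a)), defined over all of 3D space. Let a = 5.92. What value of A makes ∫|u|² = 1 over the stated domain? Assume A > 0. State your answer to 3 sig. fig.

We need A² ∫|f|² 4πs² ds = 1, taking the integral from 0 to ∞.
(Spherical symmetry: dV = 4πs² ds.)
Carrying out the integral gives A² · 8·π·a^3.
Hence A² = 1/[8·π·a^3].
Substituting a = 5.92 gives A² = 0.0001918, so A = 0.01385.

A ≈ 0.0138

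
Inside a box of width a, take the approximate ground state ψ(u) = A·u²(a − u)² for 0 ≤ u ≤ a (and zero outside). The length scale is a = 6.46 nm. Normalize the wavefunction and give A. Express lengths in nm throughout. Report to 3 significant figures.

A ≈ 0.00567 nm^(-9/2)

The normalization condition is ∫|ψ|² du = 1 from 0 to a.
∫|ψ|² du = A²·(a^9/630).
Hence A² = 1/[a^9/630].
Plugging in a = 6.46 yields A = 0.005671.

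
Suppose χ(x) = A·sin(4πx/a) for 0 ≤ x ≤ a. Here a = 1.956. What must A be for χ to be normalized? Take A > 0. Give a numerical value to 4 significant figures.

Require ∫ |χ|² dx = 1 over the whole domain.
Carrying out the integral gives A² · a/2.
So A² = (a/2)^(−1).
Substituting a = 1.956 gives A² = 1.0225, so A = 1.0112.

A ≈ 1.011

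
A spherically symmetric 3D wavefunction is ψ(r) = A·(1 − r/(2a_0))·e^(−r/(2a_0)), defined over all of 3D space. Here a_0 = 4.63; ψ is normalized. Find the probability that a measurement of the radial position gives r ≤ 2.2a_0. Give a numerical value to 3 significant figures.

P ≈ 0.0528

Integrate the radial probability density 4πr²|ψ|² over r ≤ 2.2a_0.
The full normalization integral is A²·[8·π·a_0^3] = 1, fixing A².
Let u = r/a_0; then A², 4π and the length scale all cancel, so P = ∫_{0}^{2.2} u^2·(1 - u/2)^2·e^(-u) du ÷ ∫_{0}^{∞} u^2·(1 - u/2)^2·e^(-u) du.
Using ∫ u^2·(1 - u/2)^2·e^(-u) du = -(u^4/4 + u^2 + 2·u + 2)·e^(-u), the numerator is ≈ 0.10566 and the denominator is 2.
This evaluates to P = 0.05283.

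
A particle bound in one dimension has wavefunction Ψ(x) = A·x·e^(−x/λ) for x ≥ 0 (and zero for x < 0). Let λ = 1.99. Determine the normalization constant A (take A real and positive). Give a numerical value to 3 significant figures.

A ≈ 0.712

Normalization requires ∫|Ψ|² dx = 1, integrated from 0 to ∞.
Recall ∫₀^∞ x^m e^(−x/β) dx = m!·β^(m+1), the integral (without the A² prefactor) comes out to λ^3/4.
Setting this equal to 1 gives A² = 1/(λ^3/4).
With λ = 1.99: A² = 0.5076 and A = 0.7124.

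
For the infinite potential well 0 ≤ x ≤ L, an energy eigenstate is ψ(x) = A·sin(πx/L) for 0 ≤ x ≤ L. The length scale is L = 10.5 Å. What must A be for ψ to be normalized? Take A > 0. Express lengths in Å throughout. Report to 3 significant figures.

A ≈ 0.436 Å^(-1/2)

Normalization requires ∫|ψ|² dx = 1, integrated from 0 to L.
Carrying out the integral gives A² · L/2.
Hence A² = 1/[L/2].
Plugging in L = 10.5 yields A = 0.4364.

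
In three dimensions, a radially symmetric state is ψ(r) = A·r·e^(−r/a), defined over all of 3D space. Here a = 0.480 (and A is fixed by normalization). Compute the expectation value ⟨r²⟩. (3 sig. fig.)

The expectation value is the |ψ|²-weighted average of r^2: ∫ r^2|ψ|² 4πr² dr.
Evaluating both integrals, ⟨r²⟩ = 15·a^2/2.
With a = 0.480, ⟨r^2⟩ = 1.728.

⟨r^2⟩ ≈ 1.73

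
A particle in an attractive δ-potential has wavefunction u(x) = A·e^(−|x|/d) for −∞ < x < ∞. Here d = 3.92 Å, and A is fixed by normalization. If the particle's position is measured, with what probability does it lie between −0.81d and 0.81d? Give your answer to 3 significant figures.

P = ∫_{−0.81d}^{0.81d} |u(x)|² dx.
Since A² = 1/(d), this is the region integral divided by the full normalization integral.
By symmetry take twice the x ≥ 0 contribution in numerator and denominator; the 2's cancel. Substituting t = x/d, A² and the length scale cancel in the ratio: P = ∫_{0}^{0.81} e^(-2·t) dt / ∫_{0}^{∞} e^(-2·t) dt.
With ∫ e^(-2·t) dt = -e^(-2·t)/2 + C, the region integral is 1/2 - e^(-81/50)/2 and the full one is 1/2.
This works out to P = 0.8021.

P ≈ 0.802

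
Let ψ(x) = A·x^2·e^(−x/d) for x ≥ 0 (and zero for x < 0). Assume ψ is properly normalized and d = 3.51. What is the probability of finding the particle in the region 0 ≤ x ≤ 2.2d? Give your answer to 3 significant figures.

P ≈ 0.449

|ψ|² is the probability density, so P = ∫_{0}^{2.2d} |ψ|² dx.
With A² fixed by ∫|ψ|² = 1, i.e. A² = (3·d^5/4)^(−1), substitute and integrate.
Substituting u = x/d, A² and the length scale cancel in the ratio: P = ∫_{0}^{2.2} u^4·e^(-2·u) du / ∫_{0}^{∞} u^4·e^(-2·u) du.
Using ∫ u^4·e^(-2·u) du = -(u^4/2 + u^3 + 3·u^2/2 + 3·u/2 + 3/4)·e^(-2·u), the numerator is ≈ 0.33661 and the denominator is 3/4.
Evaluating gives P = 0.4488.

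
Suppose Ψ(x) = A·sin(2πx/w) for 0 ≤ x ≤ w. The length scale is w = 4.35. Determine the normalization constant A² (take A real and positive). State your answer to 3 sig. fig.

Require ∫ |Ψ|² dx = 1 over the whole domain.
With Ψ = A·sin(2πx/w), the integral evaluates to A²·[w/2].
Setting this equal to 1 gives A² = 1/(w/2).
Plugging in w = 4.35 yields A = 0.6781.

A^2 ≈ 0.460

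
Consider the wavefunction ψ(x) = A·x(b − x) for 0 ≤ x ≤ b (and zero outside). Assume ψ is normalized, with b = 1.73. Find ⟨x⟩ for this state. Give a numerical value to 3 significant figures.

⟨x⟩ ≈ 0.865

By definition ⟨x⟩ = ∫ x |ψ(x)|² dx.
The ratio of the moment integral to the normalization integral gives ⟨x⟩ = b/2.
With b = 1.73, ⟨x⟩ = 0.8650.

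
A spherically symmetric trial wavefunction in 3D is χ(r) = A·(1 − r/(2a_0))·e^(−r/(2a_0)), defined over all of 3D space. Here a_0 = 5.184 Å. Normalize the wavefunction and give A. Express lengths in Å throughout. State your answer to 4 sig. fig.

A ≈ 0.01690 Å^(-3/2)

The normalization condition is ∫|χ|² 4πr² dr = 1 from 0 to ∞.
With χ = A·(1 − r/(2a_0))·e^(−r/(2a_0)), the integral evaluates to A²·[8·π·a_0^3].
Setting this equal to 1 gives A² = 1/(8·π·a_0^3).
Substituting a_0 = 5.184 gives A² = 0.00028560, so A = 0.016900.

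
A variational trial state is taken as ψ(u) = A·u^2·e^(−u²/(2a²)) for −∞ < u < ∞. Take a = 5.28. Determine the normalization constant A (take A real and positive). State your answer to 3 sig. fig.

A ≈ 0.0135

The normalization condition is ∫|ψ|² du = 1 from −∞ to ∞.
∫|ψ|² du = A²·(3·√(π)·a^5/4).
So A² = (3·√(π)·a^5/4)^(−1).
With a = 5.28: A² = 0.0001833 and A = 0.01354.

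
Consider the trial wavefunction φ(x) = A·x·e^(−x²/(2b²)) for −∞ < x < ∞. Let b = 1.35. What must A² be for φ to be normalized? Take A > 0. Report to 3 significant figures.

A^2 ≈ 0.459

Require ∫ |φ|² dx = 1 over the whole domain.
Carrying out the integral gives A² · √(π)·b^3/2.
Substituting b = 1.35 gives A² = 0.4586, so A = 0.6772.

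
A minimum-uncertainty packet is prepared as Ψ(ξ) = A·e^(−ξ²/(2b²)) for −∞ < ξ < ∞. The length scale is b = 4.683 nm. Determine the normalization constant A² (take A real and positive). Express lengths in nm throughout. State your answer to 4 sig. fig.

A^2 ≈ 0.1205 nm^(-1)

Require ∫ |Ψ|² dξ = 1 over the whole domain.
Using the Gaussian integral ∫_{−∞}^{∞} e^(−αξ²) dξ = √(π/α), carrying out the integral gives A² · √(π)·b.
Setting this equal to 1 gives A² = 1/(√(π)·b).
Plugging in b = 4.683 yields A = 0.34710.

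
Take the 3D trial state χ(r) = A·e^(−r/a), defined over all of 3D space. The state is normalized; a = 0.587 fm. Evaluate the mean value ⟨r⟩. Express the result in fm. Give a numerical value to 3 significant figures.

The expectation value is the |χ|²-weighted average of r: ∫ r|χ|² 4πr² dr.
With ∫₀^∞ r^3 e^(−αr) dr = 3!/α^4, since the A² factors cancel between numerator and denominator, ⟨r⟩ = 3·a/2.
Putting a = 0.587 gives 0.8805.

⟨r⟩ ≈ 0.881 fm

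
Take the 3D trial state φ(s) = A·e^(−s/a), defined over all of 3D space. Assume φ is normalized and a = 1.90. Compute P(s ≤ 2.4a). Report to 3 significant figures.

Integrate the radial probability density 4πs²|φ|² over s ≤ 2.4a.
The full normalization integral is A²·[π·a^3] = 1, fixing A².
In terms of u = s/a (A², 4π and the length scale all cancel between numerator and denominator), P = [∫_{0}^{2.4} u^2·e^(-2·u) du] / [∫_{0}^{∞} u^2·e^(-2·u) du].
Using ∫ u^2·e^(-2·u) du = -(2·u^2 + 2·u + 1)·e^(-2·u)/4, the numerator is 1/4 - 433·e^(-24/5)/100 and the denominator is 1/4.
Taking the ratio yields P = 0.8575.

P ≈ 0.857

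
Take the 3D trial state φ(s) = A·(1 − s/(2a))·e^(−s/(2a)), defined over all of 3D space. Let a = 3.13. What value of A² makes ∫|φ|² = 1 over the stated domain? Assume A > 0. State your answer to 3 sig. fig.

We need A² ∫|f|² 4πs² ds = 1, taking the integral from 0 to ∞.
With φ = A·(1 − s/(2a))·e^(−s/(2a)), the integral evaluates to A²·[8·π·a^3].
Setting this equal to 1 gives A² = 1/(8·π·a^3).
Plugging in a = 3.13 yields A = 0.03602.

A^2 ≈ 0.00130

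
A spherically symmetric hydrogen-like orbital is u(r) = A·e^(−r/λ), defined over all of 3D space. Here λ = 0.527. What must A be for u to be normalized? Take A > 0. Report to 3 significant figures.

A ≈ 1.47

Normalization requires ∫|u|² 4πr² dr = 1, integrated from 0 to ∞.
In 3D with spherical symmetry the volume element is 4πr² dr.
With ∫₀^∞ r^2 e^(−αr) dr = 2!/α^3, the integral (without the A² prefactor) comes out to π·λ^3.
Hence A² = 1/[π·λ^3].
Plugging in λ = 0.527 yields A = 1.475.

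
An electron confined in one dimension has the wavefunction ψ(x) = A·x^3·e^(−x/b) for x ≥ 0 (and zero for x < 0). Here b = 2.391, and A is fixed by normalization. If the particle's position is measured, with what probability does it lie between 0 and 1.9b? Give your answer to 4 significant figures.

|ψ|² is the probability density, so P = ∫_{0}^{1.9b} |ψ|² dx.
Since A² = 1/(45·b^7/8), this is the region integral divided by the full normalization integral.
Substituting u = x/b, A² and the length scale cancel in the ratio: P = ∫_{0}^{1.9} u^6·e^(-2·u) du / ∫_{0}^{∞} u^6·e^(-2·u) du.
Using ∫ u^6·e^(-2·u) du = -(4·u^6 + 12·u^5 + 30·u^4 + 60·u^3 + 90·u^2 + 90·u + 45)·e^(-2·u)/8, the numerator is ≈ 0.511270 and the denominator is 45/8.
The result is P = 0.090892.

P ≈ 0.09089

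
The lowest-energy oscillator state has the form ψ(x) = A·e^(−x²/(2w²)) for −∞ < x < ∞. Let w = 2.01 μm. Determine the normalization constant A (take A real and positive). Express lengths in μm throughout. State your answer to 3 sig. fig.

A ≈ 0.530 μm^(-1/2)

Require ∫ |ψ|² dx = 1 over the whole domain.
With ψ = A·e^(−x²/(2w²)), the integral evaluates to A²·[√(π)·w].
Setting this equal to 1 gives A² = 1/(√(π)·w).
Plugging in w = 2.01 yields A = 0.5298.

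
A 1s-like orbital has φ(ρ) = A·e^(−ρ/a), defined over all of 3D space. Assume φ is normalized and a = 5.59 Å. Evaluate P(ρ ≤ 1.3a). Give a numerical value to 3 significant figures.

With dV = 4πρ²dρ, the probability is ∫|φ|² dV over ρ ≤ 1.3a.
The full normalization integral is A²·[π·a^3] = 1, fixing A².
Let u = ρ/a; then A², 4π and the length scale all cancel, so P = ∫_{0}^{1.3} u^2·e^(-2·u) du ÷ ∫_{0}^{∞} u^2·e^(-2·u) du.
Using ∫ u^2·e^(-2·u) du = -(2·u^2 + 2·u + 1)·e^(-2·u)/4, the numerator is 1/4 - 349·e^(-13/5)/200 and the denominator is 1/4.
The region integral divided by the full integral gives P = 0.4816.

P ≈ 0.482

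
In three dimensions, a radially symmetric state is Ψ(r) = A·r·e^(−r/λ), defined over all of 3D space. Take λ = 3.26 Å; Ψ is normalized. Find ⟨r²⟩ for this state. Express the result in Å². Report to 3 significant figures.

⟨r²⟩ = ∫ r^2 |Ψ|² 4πr² dr over the full domain.
Recall ∫₀^∞ r^m e^(−r/β) dr = m!·β^(m+1), evaluating both integrals, ⟨r²⟩ = 15·λ^2/2.
Putting λ = 3.26 gives 79.71.

⟨r^2⟩ ≈ 79.7 Å^2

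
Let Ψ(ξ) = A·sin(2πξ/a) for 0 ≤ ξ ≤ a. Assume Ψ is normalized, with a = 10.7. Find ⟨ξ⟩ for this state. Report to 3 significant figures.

The expectation value is the |Ψ|²-weighted average of ξ: ∫ ξ|Ψ|² dξ.
With ∫₀^a sin²(nπξ/a) dξ = a/2, since the A² factors cancel between numerator and denominator, ⟨ξ⟩ = a/2.
With a = 10.7, ⟨ξ⟩ = 5.350.

⟨ξ⟩ ≈ 5.35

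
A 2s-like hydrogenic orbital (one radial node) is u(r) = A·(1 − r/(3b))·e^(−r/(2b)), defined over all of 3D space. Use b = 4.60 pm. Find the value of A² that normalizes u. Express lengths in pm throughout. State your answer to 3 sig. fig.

Require ∫ |u|² 4πr² dr = 1 over the whole domain.
Recall ∫₀^∞ r^m e^(−r/β) dr = m!·β^(m+1), the integral (without the A² prefactor) comes out to 8·π·b^3/3.
Substituting b = 4.60 gives A² = 0.001226, so A = 0.03502.

A^2 ≈ 0.00123 pm^(-3)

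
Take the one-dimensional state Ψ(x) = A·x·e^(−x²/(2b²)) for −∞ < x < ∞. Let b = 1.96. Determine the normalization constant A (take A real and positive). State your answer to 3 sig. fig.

A ≈ 0.387

We need A² ∫|f|² dx = 1, taking the integral from −∞ to ∞.
∫|Ψ|² dx = A²·(√(π)·b^3/2).
So A² = (√(π)·b^3/2)^(−1).
Substituting b = 1.96 gives A² = 0.1499, so A = 0.3871.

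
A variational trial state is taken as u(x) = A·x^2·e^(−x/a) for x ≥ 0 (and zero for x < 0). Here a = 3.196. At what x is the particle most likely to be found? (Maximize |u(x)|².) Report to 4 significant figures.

Differentiate |u(x)|² with respect to x and set to zero.
This gives x = 2·a.
With a = 3.196, the most probable position is 6.3920.

x ≈ 6.392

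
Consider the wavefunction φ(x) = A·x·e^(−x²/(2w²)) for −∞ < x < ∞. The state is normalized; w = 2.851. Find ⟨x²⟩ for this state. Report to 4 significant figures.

⟨x^2⟩ ≈ 12.19

The expectation value is the |φ|²-weighted average of x^2: ∫ x^2|φ|² dx.
Evaluating both integrals, ⟨x²⟩ = 3·w^2/2.
Putting w = 2.851 gives 12.192.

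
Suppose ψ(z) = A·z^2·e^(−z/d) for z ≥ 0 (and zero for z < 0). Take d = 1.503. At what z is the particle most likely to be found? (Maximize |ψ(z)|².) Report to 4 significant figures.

Differentiate |ψ(z)|² with respect to z and set to zero.
This gives z = 2·d.
With d = 1.503, the most probable position is 3.0060.

z ≈ 3.006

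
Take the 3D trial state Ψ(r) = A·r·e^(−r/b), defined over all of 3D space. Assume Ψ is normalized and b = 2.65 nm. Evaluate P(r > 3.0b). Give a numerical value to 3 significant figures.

P ≈ 0.285

P = ∫ |Ψ|² 4πr² dr over r > 3.0b.
The full normalization integral is A²·[3·π·b^5] = 1, fixing A².
Substituting u = r/b, A², 4π and the length scale all cancel in the ratio: P = ∫_{3.0}^{∞} u^4·e^(-2·u) du / ∫_{0}^{∞} u^4·e^(-2·u) du.
Using ∫ u^4·e^(-2·u) du = -(u^4/2 + u^3 + 3·u^2/2 + 3·u/2 + 3/4)·e^(-2·u), the numerator is 345·e^(-6)/4 and the denominator is 3/4.
Taking the ratio yields P = 0.2851.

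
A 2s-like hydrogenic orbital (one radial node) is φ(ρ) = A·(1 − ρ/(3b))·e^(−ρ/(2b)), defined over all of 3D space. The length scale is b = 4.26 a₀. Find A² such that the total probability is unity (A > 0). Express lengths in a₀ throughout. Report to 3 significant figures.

A^2 ≈ 0.00154 a₀^(-3)

Normalization requires ∫|φ|² 4πρ² dρ = 1, integrated from 0 to ∞.
(Spherical symmetry: dV = 4πρ² dρ.)
Recall ∫₀^∞ ρ^m e^(−ρ/β) dρ = m!·β^(m+1), with φ = A·(1 − ρ/(3b))·e^(−ρ/(2b)), the integral evaluates to A²·[8·π·b^3/3].
Hence A² = 1/[8·π·b^3/3].
Substituting b = 4.26 gives A² = 0.001544, so A = 0.03929.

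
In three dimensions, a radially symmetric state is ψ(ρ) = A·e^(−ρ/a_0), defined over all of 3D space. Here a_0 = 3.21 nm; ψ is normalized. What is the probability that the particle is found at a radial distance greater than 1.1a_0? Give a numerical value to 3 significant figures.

P = ∫ |ψ|² 4πρ² dρ over ρ > 1.1a_0.
The full normalization integral is A²·[π·a_0^3] = 1, fixing A².
Substituting u = ρ/a_0, A², 4π and the length scale all cancel in the ratio: P = ∫_{1.1}^{∞} u^2·e^(-2·u) du / ∫_{0}^{∞} u^2·e^(-2·u) du.
An antiderivative of u^2·e^(-2·u) is -(2·u^2 + 2·u + 1)·e^(-2·u)/4; evaluating from 1.1 to ∞ gives 281·e^(-11/5)/200, while the full integral is 1/4.
This evaluates to P = 0.6227.

P ≈ 0.623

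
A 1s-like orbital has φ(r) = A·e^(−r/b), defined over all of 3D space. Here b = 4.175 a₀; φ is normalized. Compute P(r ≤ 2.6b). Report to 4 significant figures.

Integrate the radial probability density 4πr²|φ|² over r ≤ 2.6b.
A² is fixed by ∫₀^∞ 4πr²|φ|² dr = 1, i.e. A² = (π·b^3)^(−1).
Substituting u = r/b, A², 4π and the length scale all cancel in the ratio: P = ∫_{0}^{2.6} u^2·e^(-2·u) du / ∫_{0}^{∞} u^2·e^(-2·u) du.
Using ∫ u^2·e^(-2·u) du = -(2·u^2 + 2·u + 1)·e^(-2·u)/4, the numerator is 1/4 - 493·e^(-26/5)/100 and the denominator is 1/4.
Taking the ratio yields P = 0.89121.

P ≈ 0.8912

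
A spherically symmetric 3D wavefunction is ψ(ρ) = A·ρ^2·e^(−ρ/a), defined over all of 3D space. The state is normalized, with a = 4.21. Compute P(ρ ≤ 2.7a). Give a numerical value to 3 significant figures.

With dV = 4πρ²dρ, the probability is ∫|ψ|² dV over ρ ≤ 2.7a.
The full normalization integral is A²·[45·π·a^7/2] = 1, fixing A².
In terms of u = ρ/a (A², 4π and the length scale all cancel between numerator and denominator), P = [∫_{0}^{2.7} u^6·e^(-2·u) du] / [∫_{0}^{∞} u^6·e^(-2·u) du].
With ∫ u^6·e^(-2·u) du = -(4·u^6 + 12·u^5 + 30·u^4 + 60·u^3 + 90·u^2 + 90·u + 45)·e^(-2·u)/8 + C, the region integral is ≈ 1.6781 and the full one is 45/8.
This evaluates to P = 0.2983.

P ≈ 0.298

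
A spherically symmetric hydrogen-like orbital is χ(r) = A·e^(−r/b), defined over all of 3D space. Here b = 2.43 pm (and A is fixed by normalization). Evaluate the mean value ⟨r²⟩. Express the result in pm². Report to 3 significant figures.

⟨r^2⟩ ≈ 17.7 pm^2

The expectation value is the |χ|²-weighted average of r^2: ∫ r^2|χ|² 4πr² dr.
With ∫₀^∞ r^4 e^(−αr) dr = 4!/α^5, evaluating both integrals, ⟨r²⟩ = 3·b^2.
Putting b = 2.43 gives 17.71.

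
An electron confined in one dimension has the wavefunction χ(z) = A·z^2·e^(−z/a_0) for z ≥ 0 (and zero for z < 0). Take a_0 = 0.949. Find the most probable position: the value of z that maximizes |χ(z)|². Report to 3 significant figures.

z ≈ 1.90

The maximum of |χ(z)|² occurs where its derivative vanishes.
This gives z = 2·a_0.
With a_0 = 0.949, the most probable position is 1.898.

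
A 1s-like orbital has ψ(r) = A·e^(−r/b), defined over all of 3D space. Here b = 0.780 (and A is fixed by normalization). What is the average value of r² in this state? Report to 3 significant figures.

⟨r^2⟩ ≈ 1.83

By definition ⟨r²⟩ = ∫ r^2 |ψ(r)|² 4πr² dr.
Using ∫₀^∞ rⁿ e^(−αr) dr = n!/αⁿ⁺¹, evaluating both integrals, ⟨r²⟩ = 3·b^2.
Putting b = 0.780 gives 1.825.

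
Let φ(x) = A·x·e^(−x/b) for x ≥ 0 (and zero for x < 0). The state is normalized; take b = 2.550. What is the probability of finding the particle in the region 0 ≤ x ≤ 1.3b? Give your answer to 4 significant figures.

The probability is P = ∫ |φ|² dx over [0, 1.3b].
With A² fixed by ∫|φ|² = 1, i.e. A² = (b^3/4)^(−1), substitute and integrate.
Substituting u = x/b, A² and the length scale cancel in the ratio: P = ∫_{0}^{1.3} u^2·e^(-2·u) du / ∫_{0}^{∞} u^2·e^(-2·u) du.
An antiderivative of u^2·e^(-2·u) is -(2·u^2 + 2·u + 1)·e^(-2·u)/4; evaluating from 0 to 1.3 gives 1/4 - 349·e^(-13/5)/200, while the full integral is 1/4.
Evaluating gives P = 0.48157.

P ≈ 0.4816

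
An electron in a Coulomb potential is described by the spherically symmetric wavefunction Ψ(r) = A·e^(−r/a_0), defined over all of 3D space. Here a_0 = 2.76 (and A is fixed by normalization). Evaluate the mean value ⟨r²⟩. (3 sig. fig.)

The expectation value is the |Ψ|²-weighted average of r^2: ∫ r^2|Ψ|² 4πr² dr.
Evaluating both integrals, ⟨r²⟩ = 3·a_0^2.
With a_0 = 2.76, ⟨r^2⟩ = 22.85.

⟨r^2⟩ ≈ 22.9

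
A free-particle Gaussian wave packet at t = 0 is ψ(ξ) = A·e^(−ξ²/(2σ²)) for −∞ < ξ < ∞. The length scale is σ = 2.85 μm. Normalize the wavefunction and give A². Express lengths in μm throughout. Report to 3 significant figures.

Normalization requires ∫|ψ|² dξ = 1, integrated from −∞ to ∞.
With ∫_{−∞}^{∞} ξ^(2m) e^(−αξ²) dξ = (2m−1)!!·√π / (2^m α^(m+1/2)), ∫|ψ|² dξ = A²·(√(π)·σ).
Setting this equal to 1 gives A² = 1/(√(π)·σ).
Plugging in σ = 2.85 yields A = 0.4449.

A^2 ≈ 0.198 μm^(-1)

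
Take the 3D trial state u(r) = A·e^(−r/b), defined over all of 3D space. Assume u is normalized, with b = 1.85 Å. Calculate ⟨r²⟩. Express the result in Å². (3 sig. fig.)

The expectation value is the |u|²-weighted average of r^2: ∫ r^2|u|² 4πr² dr.
The ratio of the moment integral to the normalization integral gives ⟨r²⟩ = 3·b^2.
Putting b = 1.85 gives 10.27.

⟨r^2⟩ ≈ 10.3 Å^2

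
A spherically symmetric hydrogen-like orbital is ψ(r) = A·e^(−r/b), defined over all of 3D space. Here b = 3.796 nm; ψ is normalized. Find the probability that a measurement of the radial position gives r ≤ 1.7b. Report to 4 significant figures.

P ≈ 0.6603

Integrate the radial probability density 4πr²|ψ|² over r ≤ 1.7b.
The full normalization integral is A²·[π·b^3] = 1, fixing A².
Substituting u = r/b, A², 4π and the length scale all cancel in the ratio: P = ∫_{0}^{1.7} u^2·e^(-2·u) du / ∫_{0}^{∞} u^2·e^(-2·u) du.
With ∫ u^2·e^(-2·u) du = -(2·u^2 + 2·u + 1)·e^(-2·u)/4 + C, the region integral is 1/4 - 509·e^(-17/5)/200 and the full one is 1/4.
This evaluates to P = 0.66026.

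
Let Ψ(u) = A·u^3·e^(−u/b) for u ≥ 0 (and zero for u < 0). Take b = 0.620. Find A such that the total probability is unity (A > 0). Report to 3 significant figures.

Normalization requires ∫|Ψ|² du = 1, integrated from 0 to ∞.
With Ψ = A·u^3·e^(−u/b), the integral evaluates to A²·[45·b^7/8].
Hence A² = 1/[45·b^7/8].
Plugging in b = 0.620 yields A = 2.247.

A ≈ 2.25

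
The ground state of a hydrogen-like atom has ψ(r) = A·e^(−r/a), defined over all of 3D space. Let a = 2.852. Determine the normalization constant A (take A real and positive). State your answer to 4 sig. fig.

The normalization condition is ∫|ψ|² 4πr² dr = 1 from 0 to ∞.
The angular integral contributes 4π, leaving ∫₀^∞ r²|ψ|² dr.
The integral (without the A² prefactor) comes out to π·a^3.
Setting this equal to 1 gives A² = 1/(π·a^3).
With a = 2.852: A² = 0.013721 and A = 0.11714.

A ≈ 0.1171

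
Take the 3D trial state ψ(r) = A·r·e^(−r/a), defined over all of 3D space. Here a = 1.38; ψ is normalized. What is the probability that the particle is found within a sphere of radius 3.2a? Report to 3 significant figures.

P ≈ 0.765

With dV = 4πr²dr, the probability is ∫|ψ|² dV over r ≤ 3.2a.
A² is fixed by ∫₀^∞ 4πr²|ψ|² dr = 1, i.e. A² = (3·π·a^5)^(−1).
Let u = r/a; then A², 4π and the length scale all cancel, so P = ∫_{0}^{3.2} u^4·e^(-2·u) du ÷ ∫_{0}^{∞} u^4·e^(-2·u) du.
Using ∫ u^4·e^(-2·u) du = -(u^4/2 + u^3 + 3·u^2/2 + 3·u/2 + 3/4)·e^(-2·u), the numerator is ≈ 0.57370 and the denominator is 3/4.
The region integral divided by the full integral gives P = 0.7649.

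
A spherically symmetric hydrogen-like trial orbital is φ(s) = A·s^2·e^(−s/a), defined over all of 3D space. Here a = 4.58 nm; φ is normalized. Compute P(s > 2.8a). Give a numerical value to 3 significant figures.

P = ∫ |φ|² 4πs² ds over s > 2.8a.
A² is fixed by ∫₀^∞ 4πs²|φ|² ds = 1, i.e. A² = (45·π·a^7/2)^(−1).
Substituting u = s/a, A², 4π and the length scale all cancel in the ratio: P = ∫_{2.8}^{∞} u^6·e^(-2·u) du / ∫_{0}^{∞} u^6·e^(-2·u) du.
With ∫ u^6·e^(-2·u) du = -(4·u^6 + 12·u^5 + 30·u^4 + 60·u^3 + 90·u^2 + 90·u + 45)·e^(-2·u)/8 + C, the region integral is ≈ 3.7702 and the full one is 45/8.
The region integral divided by the full integral gives P = 0.6703.

P ≈ 0.670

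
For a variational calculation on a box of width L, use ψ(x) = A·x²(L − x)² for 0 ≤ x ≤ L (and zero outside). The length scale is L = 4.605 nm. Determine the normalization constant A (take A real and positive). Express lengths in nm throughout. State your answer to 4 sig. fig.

The normalization condition is ∫|ψ|² dx = 1 from 0 to L.
The integral (without the A² prefactor) comes out to L^9/630.
Setting this equal to 1 gives A² = 1/(L^9/630).
With L = 4.605: A² = 0.00067651 and A = 0.026010.

A ≈ 0.02601 nm^(-9/2)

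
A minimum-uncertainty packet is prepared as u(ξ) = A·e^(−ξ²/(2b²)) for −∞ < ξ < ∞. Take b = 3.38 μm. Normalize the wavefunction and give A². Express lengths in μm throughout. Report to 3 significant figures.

Normalization requires ∫|u|² dξ = 1, integrated from −∞ to ∞.
With ∫_{−∞}^{∞} ξ^(2m) e^(−αξ²) dξ = (2m−1)!!·√π / (2^m α^(m+1/2)), carrying out the integral gives A² · √(π)·b.
Setting this equal to 1 gives A² = 1/(√(π)·b).
Plugging in b = 3.38 yields A = 0.4086.

A^2 ≈ 0.167 μm^(-1)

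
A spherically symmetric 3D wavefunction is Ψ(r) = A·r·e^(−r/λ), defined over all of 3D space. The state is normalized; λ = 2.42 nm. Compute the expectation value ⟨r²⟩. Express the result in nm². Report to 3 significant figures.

⟨r^2⟩ ≈ 43.9 nm^2

⟨r²⟩ = ∫ r^2 |Ψ|² 4πr² dr over the full domain.
Using ∫₀^∞ rⁿ e^(−αr) dr = n!/αⁿ⁺¹, since the A² factors cancel between numerator and denominator, ⟨r²⟩ = 15·λ^2/2.
Putting λ = 2.42 gives 43.92.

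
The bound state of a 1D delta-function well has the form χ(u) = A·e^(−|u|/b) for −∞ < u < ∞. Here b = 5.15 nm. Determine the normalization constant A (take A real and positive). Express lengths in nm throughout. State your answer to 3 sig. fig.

Require ∫ |χ|² du = 1 over the whole domain.
The integral (without the A² prefactor) comes out to b.
Setting this equal to 1 gives A² = 1/(b).
With b = 5.15: A² = 0.1942 and A = 0.4407.

A ≈ 0.441 nm^(-1/2)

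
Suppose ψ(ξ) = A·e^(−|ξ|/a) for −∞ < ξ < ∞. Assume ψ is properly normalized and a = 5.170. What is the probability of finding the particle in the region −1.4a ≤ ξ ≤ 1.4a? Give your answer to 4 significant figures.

|ψ|² is the probability density, so P = ∫_{−1.4a}^{1.4a} |ψ|² dξ.
Since A² = 1/(a), this is the region integral divided by the full normalization integral.
By symmetry take twice the ξ ≥ 0 contribution in numerator and denominator; the 2's cancel. In terms of u = ξ/a (A² and the length scale cancel between numerator and denominator), P = [∫_{0}^{1.4} e^(-2·u) du] / [∫_{0}^{∞} e^(-2·u) du].
Using ∫ e^(-2·u) du = -e^(-2·u)/2, the numerator is 1/2 - e^(-14/5)/2 and the denominator is 1/2.
Evaluating gives P = 0.93919.

P ≈ 0.9392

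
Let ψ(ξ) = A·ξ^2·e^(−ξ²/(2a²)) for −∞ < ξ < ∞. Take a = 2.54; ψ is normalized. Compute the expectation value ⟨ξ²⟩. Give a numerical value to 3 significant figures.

By definition ⟨ξ²⟩ = ∫ ξ^2 |ψ(ξ)|² dξ.
With ∫_{−∞}^{∞} ξ^(2m) e^(−αξ²) dξ = (2m−1)!!·√π / (2^m α^(m+1/2)), the ratio of the moment integral to the normalization integral gives ⟨ξ²⟩ = 5·a^2/2.
Putting a = 2.54 gives 16.13.

⟨ξ^2⟩ ≈ 16.1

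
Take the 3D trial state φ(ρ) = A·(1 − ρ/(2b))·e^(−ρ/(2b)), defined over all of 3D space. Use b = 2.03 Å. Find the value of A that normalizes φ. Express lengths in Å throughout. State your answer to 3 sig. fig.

The normalization condition is ∫|φ|² 4πρ² dρ = 1 from 0 to ∞.
Using ∫₀^∞ ρⁿ e^(−αρ) dρ = n!/αⁿ⁺¹, with φ = A·(1 − ρ/(2b))·e^(−ρ/(2b)), the integral evaluates to A²·[8·π·b^3].
Setting this equal to 1 gives A² = 1/(8·π·b^3).
Plugging in b = 2.03 yields A = 0.06897.

A ≈ 0.0690 Å^(-3/2)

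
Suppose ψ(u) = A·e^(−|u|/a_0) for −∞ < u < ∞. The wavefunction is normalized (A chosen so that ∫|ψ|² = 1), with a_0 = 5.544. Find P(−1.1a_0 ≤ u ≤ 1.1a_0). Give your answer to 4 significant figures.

P ≈ 0.8892

The probability is P = ∫ |ψ|² du over [−1.1a_0, 1.1a_0].
With A² fixed by ∫|ψ|² = 1, i.e. A² = (a_0)^(−1), substitute and integrate.
Both integrals are even about u = 0, so only the u ≥ 0 halves are needed (the factors of 2 cancel). Substituting t = u/a_0, A² and the length scale cancel in the ratio: P = ∫_{0}^{1.1} e^(-2·t) dt / ∫_{0}^{∞} e^(-2·t) dt.
Using ∫ e^(-2·t) dt = -e^(-2·t)/2, the numerator is 1/2 - e^(-11/5)/2 and the denominator is 1/2.
Evaluating gives P = 0.88920.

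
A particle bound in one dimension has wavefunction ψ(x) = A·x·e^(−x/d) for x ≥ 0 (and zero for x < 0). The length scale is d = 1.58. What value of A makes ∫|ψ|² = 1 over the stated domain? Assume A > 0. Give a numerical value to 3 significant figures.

A ≈ 1.01

Normalization requires ∫|ψ|² dx = 1, integrated from 0 to ∞.
Carrying out the integral gives A² · d^3/4.
Plugging in d = 1.58 yields A = 1.007.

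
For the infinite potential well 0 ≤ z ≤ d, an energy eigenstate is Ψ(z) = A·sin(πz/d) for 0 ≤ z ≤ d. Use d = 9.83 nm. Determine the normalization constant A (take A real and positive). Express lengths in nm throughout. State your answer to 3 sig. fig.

We need A² ∫|f|² dz = 1, taking the integral from 0 to d.
With ∫₀^d sin²(nπz/d) dz = d/2, with Ψ = A·sin(πz/d), the integral evaluates to A²·[d/2].
So A² = (d/2)^(−1).
Substituting d = 9.83 gives A² = 0.2035, so A = 0.4511.

A ≈ 0.451 nm^(-1/2)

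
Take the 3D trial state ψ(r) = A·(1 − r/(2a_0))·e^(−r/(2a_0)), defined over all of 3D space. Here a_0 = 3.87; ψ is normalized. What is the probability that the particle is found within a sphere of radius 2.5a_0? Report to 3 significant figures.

P ≈ 0.0554

With dV = 4πr²dr, the probability is ∫|ψ|² dV over r ≤ 2.5a_0.
The full normalization integral is A²·[8·π·a_0^3] = 1, fixing A².
Substituting u = r/a_0, A², 4π and the length scale all cancel in the ratio: P = ∫_{0}^{2.5} u^2·(1 - u/2)^2·e^(-u) du / ∫_{0}^{∞} u^2·(1 - u/2)^2·e^(-u) du.
Using ∫ u^2·(1 - u/2)^2·e^(-u) du = -(u^4/4 + u^2 + 2·u + 2)·e^(-u), the numerator is 2 - 1473·e^(-5/2)/64 and the denominator is 2.
This evaluates to P = 0.05538.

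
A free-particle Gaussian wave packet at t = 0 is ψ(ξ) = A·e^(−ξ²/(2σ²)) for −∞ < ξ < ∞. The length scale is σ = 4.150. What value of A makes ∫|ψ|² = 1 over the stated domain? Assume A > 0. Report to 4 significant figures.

We need A² ∫|f|² dξ = 1, taking the integral from −∞ to ∞.
Using the Gaussian integral ∫_{−∞}^{∞} e^(−αξ²) dξ = √(π/α), the integral (without the A² prefactor) comes out to √(π)·σ.
Setting this equal to 1 gives A² = 1/(√(π)·σ).
Plugging in σ = 4.150 yields A = 0.36871.

A ≈ 0.3687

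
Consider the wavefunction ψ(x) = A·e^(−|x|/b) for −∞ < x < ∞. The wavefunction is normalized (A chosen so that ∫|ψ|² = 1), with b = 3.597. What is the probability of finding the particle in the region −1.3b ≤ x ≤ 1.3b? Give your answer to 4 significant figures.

P = ∫_{−1.3b}^{1.3b} |ψ(x)|² dx.
With A² fixed by ∫|ψ|² = 1, i.e. A² = (b)^(−1), substitute and integrate.
Both integrals are even about x = 0, so only the x ≥ 0 halves are needed (the factors of 2 cancel). In terms of u = x/b (A² and the length scale cancel between numerator and denominator), P = [∫_{0}^{1.3} e^(-2·u) du] / [∫_{0}^{∞} e^(-2·u) du].
An antiderivative of e^(-2·u) is -e^(-2·u)/2; evaluating from 0 to 1.3 gives 1/2 - e^(-13/5)/2, while the full integral is 1/2.
The result is P = 0.92573.

P ≈ 0.9257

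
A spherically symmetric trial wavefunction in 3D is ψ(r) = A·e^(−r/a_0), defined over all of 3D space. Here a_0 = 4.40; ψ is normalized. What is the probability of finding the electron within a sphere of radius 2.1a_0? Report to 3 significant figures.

With dV = 4πr²dr, the probability is ∫|ψ|² dV over r ≤ 2.1a_0.
The full normalization integral is A²·[π·a_0^3] = 1, fixing A².
Substituting u = r/a_0, A², 4π and the length scale all cancel in the ratio: P = ∫_{0}^{2.1} u^2·e^(-2·u) du / ∫_{0}^{∞} u^2·e^(-2·u) du.
Using ∫ u^2·e^(-2·u) du = -(2·u^2 + 2·u + 1)·e^(-2·u)/4, the numerator is 1/4 - 701·e^(-21/5)/200 and the denominator is 1/4.
The region integral divided by the full integral gives P = 0.7898.

P ≈ 0.790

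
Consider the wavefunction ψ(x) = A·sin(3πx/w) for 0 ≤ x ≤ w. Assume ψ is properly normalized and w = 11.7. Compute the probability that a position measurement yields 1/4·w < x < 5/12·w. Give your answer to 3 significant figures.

P ≈ 0.0606

The probability is P = ∫ |ψ|² dx over [1/4·w, 5/12·w].
With A² fixed by ∫|ψ|² = 1, i.e. A² = (w/2)^(−1), substitute and integrate.
Let u = x/w; then A² and the length scale cancel, so P = ∫_{1/4}^{5/12} sin(3·π·u)^2 du ÷ ∫_{0}^{1} sin(3·π·u)^2 du.
An antiderivative of sin(3·π·u)^2 is u/2 - sin(6·π·u)/(12·π); evaluating from 1/4 to 5/12 gives 1/12 - 1/(6·π), while the full integral is 1/2.
Taking the ratio, P = (-2 + π)/(6·π).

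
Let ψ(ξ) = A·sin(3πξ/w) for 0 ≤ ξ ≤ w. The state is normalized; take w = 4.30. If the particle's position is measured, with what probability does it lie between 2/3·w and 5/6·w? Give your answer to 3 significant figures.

P = ∫_{2/3·w}^{5/6·w} |ψ(ξ)|² dξ.
Since A² = 1/(w/2), this is the region integral divided by the full normalization integral.
Substituting u = ξ/w, A² and the length scale cancel in the ratio: P = ∫_{2/3}^{5/6} sin(3·π·u)^2 du / ∫_{0}^{1} sin(3·π·u)^2 du.
With ∫ sin(3·π·u)^2 du = u/2 - sin(6·π·u)/(12·π) + C, the region integral is 1/12 and the full one is 1/2.
Taking the ratio, P = 1/6.

P ≈ 0.167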